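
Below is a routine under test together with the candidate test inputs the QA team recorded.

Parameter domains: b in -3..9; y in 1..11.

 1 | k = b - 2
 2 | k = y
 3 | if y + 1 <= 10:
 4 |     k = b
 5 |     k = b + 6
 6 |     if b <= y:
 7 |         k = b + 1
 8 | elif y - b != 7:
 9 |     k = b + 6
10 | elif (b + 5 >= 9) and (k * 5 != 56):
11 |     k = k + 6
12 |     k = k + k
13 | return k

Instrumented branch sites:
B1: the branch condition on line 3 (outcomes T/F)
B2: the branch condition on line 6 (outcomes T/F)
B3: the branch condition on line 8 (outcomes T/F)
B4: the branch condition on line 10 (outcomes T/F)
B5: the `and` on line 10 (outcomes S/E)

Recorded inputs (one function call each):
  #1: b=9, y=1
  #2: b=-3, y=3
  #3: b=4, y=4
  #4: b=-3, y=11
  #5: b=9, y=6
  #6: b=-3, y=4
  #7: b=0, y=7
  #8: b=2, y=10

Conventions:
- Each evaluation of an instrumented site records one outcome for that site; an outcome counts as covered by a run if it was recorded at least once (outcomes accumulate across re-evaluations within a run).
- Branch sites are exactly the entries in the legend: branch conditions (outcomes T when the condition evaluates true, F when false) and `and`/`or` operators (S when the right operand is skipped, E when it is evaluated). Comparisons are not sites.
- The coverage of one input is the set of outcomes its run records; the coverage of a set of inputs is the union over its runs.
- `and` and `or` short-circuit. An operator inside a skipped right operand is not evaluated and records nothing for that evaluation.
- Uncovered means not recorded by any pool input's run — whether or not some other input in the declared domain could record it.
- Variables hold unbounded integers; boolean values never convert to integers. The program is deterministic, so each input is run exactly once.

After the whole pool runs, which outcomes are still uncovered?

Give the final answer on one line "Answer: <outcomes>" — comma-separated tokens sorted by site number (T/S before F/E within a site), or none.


test 1 (b=9, y=1) fires B1->T, B2->F; hits B1=T, B2=F
test 2 (b=-3, y=3) fires B1->T, B2->T; hits B1=T, B2=T
test 3 (b=4, y=4) fires B1->T, B2->T; hits B1=T, B2=T
test 4 (b=-3, y=11) fires B1->F, B3->T; hits B1=F, B3=T
test 5 (b=9, y=6) fires B1->T, B2->F; hits B1=T, B2=F
test 6 (b=-3, y=4) fires B1->T, B2->T; hits B1=T, B2=T
test 7 (b=0, y=7) fires B1->T, B2->T; hits B1=T, B2=T
test 8 (b=2, y=10) fires B1->F, B3->T; hits B1=F, B3=T
union over the pool: B1=T, B1=F, B2=T, B2=F, B3=T
uncovered (5 of 10): B3=F, B4=T, B4=F, B5=S, B5=E
Answer: B3=F, B4=T, B4=F, B5=S, B5=E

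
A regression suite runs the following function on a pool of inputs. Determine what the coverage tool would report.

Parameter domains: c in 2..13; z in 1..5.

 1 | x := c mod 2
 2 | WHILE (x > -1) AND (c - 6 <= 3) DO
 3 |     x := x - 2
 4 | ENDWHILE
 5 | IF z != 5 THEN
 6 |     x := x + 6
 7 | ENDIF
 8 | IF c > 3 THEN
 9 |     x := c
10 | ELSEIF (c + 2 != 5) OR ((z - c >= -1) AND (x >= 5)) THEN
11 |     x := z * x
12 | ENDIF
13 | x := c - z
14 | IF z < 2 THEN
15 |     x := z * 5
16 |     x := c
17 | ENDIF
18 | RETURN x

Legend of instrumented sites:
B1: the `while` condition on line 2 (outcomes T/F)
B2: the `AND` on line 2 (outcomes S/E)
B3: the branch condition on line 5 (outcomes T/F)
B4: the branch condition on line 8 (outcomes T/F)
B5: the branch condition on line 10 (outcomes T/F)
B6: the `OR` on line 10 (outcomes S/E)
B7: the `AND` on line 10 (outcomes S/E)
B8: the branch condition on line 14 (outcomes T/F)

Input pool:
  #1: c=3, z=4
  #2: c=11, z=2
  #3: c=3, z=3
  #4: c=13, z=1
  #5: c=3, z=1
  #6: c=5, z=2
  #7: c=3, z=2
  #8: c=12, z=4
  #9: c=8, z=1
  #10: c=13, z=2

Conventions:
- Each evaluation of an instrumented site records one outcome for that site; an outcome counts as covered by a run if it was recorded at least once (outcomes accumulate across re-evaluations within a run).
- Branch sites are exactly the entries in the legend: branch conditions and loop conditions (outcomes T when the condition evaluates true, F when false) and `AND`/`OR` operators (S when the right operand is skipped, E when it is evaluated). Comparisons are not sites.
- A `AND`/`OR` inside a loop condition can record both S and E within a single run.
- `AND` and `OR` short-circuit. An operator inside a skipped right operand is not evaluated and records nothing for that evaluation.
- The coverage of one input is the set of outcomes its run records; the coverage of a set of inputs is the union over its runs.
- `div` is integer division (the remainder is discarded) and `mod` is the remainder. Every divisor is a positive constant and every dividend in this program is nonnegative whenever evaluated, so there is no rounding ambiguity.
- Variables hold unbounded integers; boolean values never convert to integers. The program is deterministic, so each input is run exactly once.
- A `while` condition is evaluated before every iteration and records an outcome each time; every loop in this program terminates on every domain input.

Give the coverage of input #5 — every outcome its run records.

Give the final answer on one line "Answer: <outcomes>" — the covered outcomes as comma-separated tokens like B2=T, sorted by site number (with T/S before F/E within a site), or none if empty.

Tracing the run of input #5 (c=3, z=1):
  B2->E, B1->T, B2->S, B1->F, B3->T, B4->F, B6->E, B7->S, B5->F, B8->T
distinct outcomes covered: B1=T, B1=F, B2=S, B2=E, B3=T, B4=F, B5=F, B6=E, B7=S, B8=T

Answer: B1=T, B1=F, B2=S, B2=E, B3=T, B4=F, B5=F, B6=E, B7=S, B8=T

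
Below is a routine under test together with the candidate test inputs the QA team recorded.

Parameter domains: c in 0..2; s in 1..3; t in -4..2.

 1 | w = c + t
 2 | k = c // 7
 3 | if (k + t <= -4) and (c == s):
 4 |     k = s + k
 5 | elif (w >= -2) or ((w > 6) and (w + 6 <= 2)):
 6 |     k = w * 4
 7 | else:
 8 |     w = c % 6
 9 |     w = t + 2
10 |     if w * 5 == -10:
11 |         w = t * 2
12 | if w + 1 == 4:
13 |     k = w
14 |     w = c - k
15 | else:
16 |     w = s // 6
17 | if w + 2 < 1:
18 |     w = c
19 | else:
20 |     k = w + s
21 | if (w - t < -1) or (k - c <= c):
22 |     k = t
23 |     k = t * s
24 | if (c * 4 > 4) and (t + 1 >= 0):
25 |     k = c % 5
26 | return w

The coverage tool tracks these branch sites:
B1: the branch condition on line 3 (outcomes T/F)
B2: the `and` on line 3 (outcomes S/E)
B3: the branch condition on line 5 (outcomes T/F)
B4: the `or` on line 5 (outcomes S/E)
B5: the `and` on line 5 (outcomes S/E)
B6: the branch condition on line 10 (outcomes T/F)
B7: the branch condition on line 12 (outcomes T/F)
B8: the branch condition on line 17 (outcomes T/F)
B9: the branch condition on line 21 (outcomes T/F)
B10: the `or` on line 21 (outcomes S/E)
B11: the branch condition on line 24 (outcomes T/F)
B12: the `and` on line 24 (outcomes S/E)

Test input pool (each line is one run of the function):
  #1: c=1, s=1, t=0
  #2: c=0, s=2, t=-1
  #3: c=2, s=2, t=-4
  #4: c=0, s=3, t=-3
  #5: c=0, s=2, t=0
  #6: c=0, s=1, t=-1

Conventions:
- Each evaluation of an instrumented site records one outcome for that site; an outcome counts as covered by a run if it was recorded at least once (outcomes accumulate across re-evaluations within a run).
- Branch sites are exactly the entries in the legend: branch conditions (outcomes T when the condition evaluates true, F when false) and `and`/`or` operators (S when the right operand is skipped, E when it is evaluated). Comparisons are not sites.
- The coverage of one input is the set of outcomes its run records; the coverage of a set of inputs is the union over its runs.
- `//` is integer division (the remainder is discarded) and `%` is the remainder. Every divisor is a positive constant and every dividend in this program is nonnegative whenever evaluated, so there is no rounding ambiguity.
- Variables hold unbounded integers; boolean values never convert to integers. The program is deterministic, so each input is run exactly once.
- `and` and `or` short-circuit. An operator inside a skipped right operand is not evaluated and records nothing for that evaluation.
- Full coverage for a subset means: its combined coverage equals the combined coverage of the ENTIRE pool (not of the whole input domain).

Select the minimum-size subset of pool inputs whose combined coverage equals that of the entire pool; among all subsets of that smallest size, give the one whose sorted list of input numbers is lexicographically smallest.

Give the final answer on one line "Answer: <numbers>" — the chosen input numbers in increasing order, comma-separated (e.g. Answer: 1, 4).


input #1, c=1, s=1, t=0: events B2->S, B1->F, B4->S, B3->T, B7->F, B8->F, B10->E, B9->T, B12->S, B11->F; outcomes B1=F, B2=S, B3=T, B4=S, B7=F, B8=F, B9=T, B10=E, B11=F, B12=S
input #2, c=0, s=2, t=-1: events B2->S, B1->F, B4->S, B3->T, B7->F, B8->F, B10->E, B9->F, B12->S, B11->F; outcomes B1=F, B2=S, B3=T, B4=S, B7=F, B8=F, B9=F, B10=E, B11=F, B12=S
input #3, c=2, s=2, t=-4: events B2->E, B1->T, B7->F, B8->F, B10->E, B9->T, B12->E, B11->F; outcomes B1=T, B2=E, B7=F, B8=F, B9=T, B10=E, B11=F, B12=E
input #4, c=0, s=3, t=-3: events B2->S, B1->F, B4->E, B5->S, B3->F, B6->F, B7->F, B8->F, B10->E, B9->F, B12->S, B11->F; outcomes B1=F, B2=S, B3=F, B4=E, B5=S, B6=F, B7=F, B8=F, B9=F, B10=E, B11=F, B12=S
input #5, c=0, s=2, t=0: events B2->S, B1->F, B4->S, B3->T, B7->F, B8->F, B10->E, B9->F, B12->S, B11->F; outcomes B1=F, B2=S, B3=T, B4=S, B7=F, B8=F, B9=F, B10=E, B11=F, B12=S
input #6, c=0, s=1, t=-1: events B2->S, B1->F, B4->S, B3->T, B7->F, B8->F, B10->E, B9->F, B12->S, B11->F; outcomes B1=F, B2=S, B3=T, B4=S, B7=F, B8=F, B9=F, B10=E, B11=F, B12=S
together the pool reaches 18 outcomes: B1=T, B1=F, B2=S, B2=E, B3=T, B3=F, B4=S, B4=E, B5=S, B6=F, B7=F, B8=F, B9=T, B9=F, B10=E, B11=F, B12=S, B12=E
no size-1 subset reaches all 18 outcomes (best union: 12/18)
no size-2 subset reaches all 18 outcomes (best union: 16/18)
the canonical winner is {1, 3, 4}: size 3, full 18-outcome coverage, earliest index list among size-3 covers
Answer: 1, 3, 4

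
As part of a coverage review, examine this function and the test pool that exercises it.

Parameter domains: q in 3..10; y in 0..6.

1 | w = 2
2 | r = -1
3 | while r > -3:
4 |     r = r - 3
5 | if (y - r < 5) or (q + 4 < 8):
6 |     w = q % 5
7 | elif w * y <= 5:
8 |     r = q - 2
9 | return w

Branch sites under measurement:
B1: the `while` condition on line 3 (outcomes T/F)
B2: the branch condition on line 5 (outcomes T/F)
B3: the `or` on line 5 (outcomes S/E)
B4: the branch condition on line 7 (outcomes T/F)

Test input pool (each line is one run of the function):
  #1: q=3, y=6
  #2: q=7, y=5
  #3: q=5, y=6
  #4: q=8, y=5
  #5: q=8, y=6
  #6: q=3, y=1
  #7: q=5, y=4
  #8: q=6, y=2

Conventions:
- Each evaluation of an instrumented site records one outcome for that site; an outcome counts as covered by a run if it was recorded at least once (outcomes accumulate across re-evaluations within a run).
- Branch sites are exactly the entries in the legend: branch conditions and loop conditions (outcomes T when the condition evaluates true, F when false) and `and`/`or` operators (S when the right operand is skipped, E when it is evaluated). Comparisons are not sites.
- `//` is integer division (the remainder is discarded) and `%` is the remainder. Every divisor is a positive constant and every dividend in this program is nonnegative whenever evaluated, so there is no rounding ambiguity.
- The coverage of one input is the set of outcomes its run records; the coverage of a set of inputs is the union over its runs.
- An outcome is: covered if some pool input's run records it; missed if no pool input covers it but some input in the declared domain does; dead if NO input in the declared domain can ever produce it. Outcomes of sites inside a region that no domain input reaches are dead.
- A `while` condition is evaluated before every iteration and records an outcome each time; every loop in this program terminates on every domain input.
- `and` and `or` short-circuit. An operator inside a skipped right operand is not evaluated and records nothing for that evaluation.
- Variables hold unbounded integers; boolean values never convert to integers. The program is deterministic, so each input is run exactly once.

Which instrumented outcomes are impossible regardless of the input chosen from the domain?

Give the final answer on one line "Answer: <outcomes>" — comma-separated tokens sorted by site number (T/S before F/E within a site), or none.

exhaustive pass over the 56-input domain:
  reachable outcomes have witnesses, e.g. B1=T (e.g. q=3, y=0), B1=F (e.g. q=3, y=0), B2=T (e.g. q=3, y=0), B2=F (e.g. q=4, y=1)

Answer: none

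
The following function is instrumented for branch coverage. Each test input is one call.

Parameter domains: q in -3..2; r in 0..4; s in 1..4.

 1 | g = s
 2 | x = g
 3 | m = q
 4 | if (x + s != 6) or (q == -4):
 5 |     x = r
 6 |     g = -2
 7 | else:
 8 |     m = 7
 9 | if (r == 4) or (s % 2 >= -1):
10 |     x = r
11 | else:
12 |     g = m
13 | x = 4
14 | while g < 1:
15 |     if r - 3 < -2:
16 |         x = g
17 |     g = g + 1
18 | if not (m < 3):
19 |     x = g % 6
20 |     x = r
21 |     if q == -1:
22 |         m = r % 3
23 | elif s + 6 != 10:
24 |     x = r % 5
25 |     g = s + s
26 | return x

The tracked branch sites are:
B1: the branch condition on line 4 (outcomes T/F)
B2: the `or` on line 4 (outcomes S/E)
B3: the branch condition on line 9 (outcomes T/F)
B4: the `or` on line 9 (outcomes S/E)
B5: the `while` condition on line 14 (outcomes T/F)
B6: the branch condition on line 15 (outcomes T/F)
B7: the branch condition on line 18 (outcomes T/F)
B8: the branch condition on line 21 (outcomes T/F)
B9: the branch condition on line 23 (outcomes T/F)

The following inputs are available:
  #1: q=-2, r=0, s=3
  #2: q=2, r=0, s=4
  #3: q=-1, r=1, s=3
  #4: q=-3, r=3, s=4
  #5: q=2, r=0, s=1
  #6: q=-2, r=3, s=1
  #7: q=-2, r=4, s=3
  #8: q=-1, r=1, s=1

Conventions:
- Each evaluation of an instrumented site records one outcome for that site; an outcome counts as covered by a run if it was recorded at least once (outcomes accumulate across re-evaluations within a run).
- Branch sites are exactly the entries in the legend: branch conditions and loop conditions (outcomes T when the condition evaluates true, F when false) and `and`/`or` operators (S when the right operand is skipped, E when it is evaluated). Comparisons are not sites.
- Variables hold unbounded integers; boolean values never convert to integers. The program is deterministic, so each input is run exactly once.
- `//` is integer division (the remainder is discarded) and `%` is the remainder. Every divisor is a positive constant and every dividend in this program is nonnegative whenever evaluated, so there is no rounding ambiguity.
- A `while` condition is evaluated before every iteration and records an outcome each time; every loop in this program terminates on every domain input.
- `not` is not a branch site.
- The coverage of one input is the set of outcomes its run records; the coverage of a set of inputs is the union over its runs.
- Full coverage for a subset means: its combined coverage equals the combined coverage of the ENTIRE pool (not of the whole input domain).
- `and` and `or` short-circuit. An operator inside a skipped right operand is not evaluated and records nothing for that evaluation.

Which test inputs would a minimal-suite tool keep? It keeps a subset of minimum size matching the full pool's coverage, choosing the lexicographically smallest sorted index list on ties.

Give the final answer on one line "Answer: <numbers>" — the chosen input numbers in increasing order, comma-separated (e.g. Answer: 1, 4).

input #1, q=-2, r=0, s=3: outcomes B1=F, B2=E, B3=T, B4=E, B5=F, B7=T, B8=F
input #2, q=2, r=0, s=4: outcomes B1=T, B2=S, B3=T, B4=E, B5=T, B5=F, B6=T, B7=F, B9=F
input #3, q=-1, r=1, s=3: outcomes B1=F, B2=E, B3=T, B4=E, B5=F, B7=T, B8=T
input #4, q=-3, r=3, s=4: outcomes B1=T, B2=S, B3=T, B4=E, B5=T, B5=F, B6=F, B7=F, B9=F
input #5, q=2, r=0, s=1: outcomes B1=T, B2=S, B3=T, B4=E, B5=T, B5=F, B6=T, B7=F, B9=T
input #6, q=-2, r=3, s=1: outcomes B1=T, B2=S, B3=T, B4=E, B5=T, B5=F, B6=F, B7=F, B9=T
input #7, q=-2, r=4, s=3: outcomes B1=F, B2=E, B3=T, B4=S, B5=F, B7=T, B8=F
input #8, q=-1, r=1, s=1: outcomes B1=T, B2=S, B3=T, B4=E, B5=T, B5=F, B6=F, B7=F, B9=T
pool-wide coverage (17 outcomes): B1=T, B1=F, B2=S, B2=E, B3=T, B4=S, B4=E, B5=T, B5=F, B6=T, B6=F, B7=T, B7=F, B8=T, B8=F, B9=T, B9=F
size 1 is not enough: best union over all size-1 subsets is 9/17
size 2 is not enough: best union over all size-2 subsets is 14/17
size 3 is not enough: best union over all size-3 subsets is 16/17
inputs {2, 3, 6, 7} (size 4) cover everything; no size-4 subset with a lexicographically smaller index list covers all 17

Answer: 2, 3, 6, 7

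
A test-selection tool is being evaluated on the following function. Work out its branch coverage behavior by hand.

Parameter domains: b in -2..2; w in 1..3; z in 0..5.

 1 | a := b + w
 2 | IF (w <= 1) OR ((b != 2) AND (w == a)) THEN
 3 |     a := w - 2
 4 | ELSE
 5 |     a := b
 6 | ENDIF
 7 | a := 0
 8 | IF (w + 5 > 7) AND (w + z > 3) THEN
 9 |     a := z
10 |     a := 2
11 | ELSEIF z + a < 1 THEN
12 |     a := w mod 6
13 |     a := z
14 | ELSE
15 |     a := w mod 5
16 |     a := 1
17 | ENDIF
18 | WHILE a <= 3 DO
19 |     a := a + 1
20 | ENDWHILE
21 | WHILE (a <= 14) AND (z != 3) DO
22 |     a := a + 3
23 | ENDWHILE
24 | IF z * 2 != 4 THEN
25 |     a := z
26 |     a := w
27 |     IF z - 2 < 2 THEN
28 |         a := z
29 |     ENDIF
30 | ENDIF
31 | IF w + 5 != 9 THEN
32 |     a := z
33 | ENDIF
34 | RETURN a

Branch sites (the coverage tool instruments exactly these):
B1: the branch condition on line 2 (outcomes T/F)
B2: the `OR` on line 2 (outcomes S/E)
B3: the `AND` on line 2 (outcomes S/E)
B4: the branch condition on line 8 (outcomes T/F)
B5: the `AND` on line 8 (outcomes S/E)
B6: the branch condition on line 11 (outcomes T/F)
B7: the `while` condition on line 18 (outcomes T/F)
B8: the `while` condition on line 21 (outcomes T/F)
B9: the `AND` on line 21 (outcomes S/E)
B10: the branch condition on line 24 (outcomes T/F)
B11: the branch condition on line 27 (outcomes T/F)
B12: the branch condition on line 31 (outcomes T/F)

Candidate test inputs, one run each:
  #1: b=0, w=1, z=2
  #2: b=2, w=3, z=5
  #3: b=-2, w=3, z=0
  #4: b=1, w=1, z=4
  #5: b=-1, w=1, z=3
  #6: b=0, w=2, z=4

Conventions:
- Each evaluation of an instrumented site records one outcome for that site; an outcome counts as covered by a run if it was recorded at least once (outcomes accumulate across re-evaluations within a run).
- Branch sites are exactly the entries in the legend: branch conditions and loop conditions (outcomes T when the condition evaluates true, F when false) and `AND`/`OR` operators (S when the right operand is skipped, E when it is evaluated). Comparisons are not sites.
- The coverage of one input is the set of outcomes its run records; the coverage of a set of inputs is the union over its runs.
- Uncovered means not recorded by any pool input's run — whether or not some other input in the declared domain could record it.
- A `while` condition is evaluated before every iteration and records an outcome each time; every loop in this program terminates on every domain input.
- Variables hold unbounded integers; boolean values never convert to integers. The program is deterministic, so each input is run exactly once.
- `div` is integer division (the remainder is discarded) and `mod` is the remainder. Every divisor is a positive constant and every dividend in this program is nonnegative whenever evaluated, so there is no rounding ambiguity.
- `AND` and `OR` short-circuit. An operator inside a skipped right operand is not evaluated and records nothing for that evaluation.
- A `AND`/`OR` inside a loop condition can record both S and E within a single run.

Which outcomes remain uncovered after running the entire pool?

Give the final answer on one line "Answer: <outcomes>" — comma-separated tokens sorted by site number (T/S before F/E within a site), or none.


#1 (b=0, w=1, z=2) -> B2->S, B1->T, B5->S, B4->F, B6->F, B7->T, B7->T, B7->T, B7->F, B9->E, B8->T, B9->E, B8->T, B9->E, ...; covered: B1=T, B2=S, B4=F, B5=S, B6=F, B7=T, B7=F, B8=T, B8=F, B9=S, B9=E, B10=F, B12=T
#2 (b=2, w=3, z=5) -> B2->E, B3->S, B1->F, B5->E, B4->T, B7->T, B7->T, B7->F, B9->E, B8->T, B9->E, B8->T, B9->E, B8->T, ...; covered: B1=F, B2=E, B3=S, B4=T, B5=E, B7=T, B7=F, B8=T, B8=F, B9=S, B9=E, B10=T, B11=F, B12=T
#3 (b=-2, w=3, z=0) -> B2->E, B3->E, B1->F, B5->E, B4->F, B6->T, B7->T, B7->T, B7->T, B7->T, B7->F, B9->E, B8->T, B9->E, ...; covered: B1=F, B2=E, B3=E, B4=F, B5=E, B6=T, B7=T, B7=F, B8=T, B8=F, B9=S, B9=E, B10=T, B11=T, B12=T
#4 (b=1, w=1, z=4) -> B2->S, B1->T, B5->S, B4->F, B6->F, B7->T, B7->T, B7->T, B7->F, B9->E, B8->T, B9->E, B8->T, B9->E, ...; covered: B1=T, B2=S, B4=F, B5=S, B6=F, B7=T, B7=F, B8=T, B8=F, B9=S, B9=E, B10=T, B11=F, B12=T
#5 (b=-1, w=1, z=3) -> B2->S, B1->T, B5->S, B4->F, B6->F, B7->T, B7->T, B7->T, B7->F, B9->E, B8->F, B10->T, B11->T, B12->T; covered: B1=T, B2=S, B4=F, B5=S, B6=F, B7=T, B7=F, B8=F, B9=E, B10=T, B11=T, B12=T
#6 (b=0, w=2, z=4) -> B2->E, B3->E, B1->T, B5->S, B4->F, B6->F, B7->T, B7->T, B7->T, B7->F, B9->E, B8->T, B9->E, B8->T, ...; covered: B1=T, B2=E, B3=E, B4=F, B5=S, B6=F, B7=T, B7=F, B8=T, B8=F, B9=S, B9=E, B10=T, B11=F, B12=T
union over the pool: B1=T, B1=F, B2=S, B2=E, B3=S, B3=E, B4=T, B4=F, B5=S, B5=E, B6=T, B6=F, B7=T, B7=F, B8=T, B8=F, B9=S, B9=E, B10=T, B10=F, B11=T, B11=F, B12=T
uncovered (1 of 24): B12=F
Answer: B12=F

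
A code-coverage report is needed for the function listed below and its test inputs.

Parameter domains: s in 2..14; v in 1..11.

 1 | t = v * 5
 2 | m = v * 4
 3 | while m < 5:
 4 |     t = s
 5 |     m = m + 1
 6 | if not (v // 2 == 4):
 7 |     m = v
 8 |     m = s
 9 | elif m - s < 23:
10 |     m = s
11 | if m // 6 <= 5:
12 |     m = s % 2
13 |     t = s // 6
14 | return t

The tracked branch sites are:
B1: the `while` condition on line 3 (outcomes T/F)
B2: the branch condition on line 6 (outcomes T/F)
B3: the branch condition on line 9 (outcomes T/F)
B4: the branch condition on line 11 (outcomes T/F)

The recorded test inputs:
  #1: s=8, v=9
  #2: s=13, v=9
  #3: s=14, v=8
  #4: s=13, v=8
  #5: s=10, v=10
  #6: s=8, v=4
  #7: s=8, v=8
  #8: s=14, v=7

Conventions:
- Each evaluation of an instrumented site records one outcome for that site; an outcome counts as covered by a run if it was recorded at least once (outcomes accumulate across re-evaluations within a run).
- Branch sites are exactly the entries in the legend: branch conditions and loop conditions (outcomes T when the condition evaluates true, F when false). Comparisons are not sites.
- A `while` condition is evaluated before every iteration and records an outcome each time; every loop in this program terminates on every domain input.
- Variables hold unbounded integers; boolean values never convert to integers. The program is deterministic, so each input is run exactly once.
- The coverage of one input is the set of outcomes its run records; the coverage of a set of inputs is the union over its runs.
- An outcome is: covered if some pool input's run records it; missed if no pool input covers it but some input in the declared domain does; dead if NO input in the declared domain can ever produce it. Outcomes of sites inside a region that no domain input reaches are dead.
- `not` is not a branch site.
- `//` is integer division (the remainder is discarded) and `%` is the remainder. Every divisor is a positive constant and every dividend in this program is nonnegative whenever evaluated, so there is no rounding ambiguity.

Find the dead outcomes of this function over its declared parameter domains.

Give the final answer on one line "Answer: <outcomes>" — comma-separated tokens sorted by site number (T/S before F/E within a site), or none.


running all 143 domain inputs and tallying outcomes:
  reachable outcomes have witnesses, e.g. B1=T (e.g. s=2, v=1), B1=F (e.g. s=2, v=1), B2=T (e.g. s=2, v=1), B2=F (e.g. s=2, v=8)
Answer: none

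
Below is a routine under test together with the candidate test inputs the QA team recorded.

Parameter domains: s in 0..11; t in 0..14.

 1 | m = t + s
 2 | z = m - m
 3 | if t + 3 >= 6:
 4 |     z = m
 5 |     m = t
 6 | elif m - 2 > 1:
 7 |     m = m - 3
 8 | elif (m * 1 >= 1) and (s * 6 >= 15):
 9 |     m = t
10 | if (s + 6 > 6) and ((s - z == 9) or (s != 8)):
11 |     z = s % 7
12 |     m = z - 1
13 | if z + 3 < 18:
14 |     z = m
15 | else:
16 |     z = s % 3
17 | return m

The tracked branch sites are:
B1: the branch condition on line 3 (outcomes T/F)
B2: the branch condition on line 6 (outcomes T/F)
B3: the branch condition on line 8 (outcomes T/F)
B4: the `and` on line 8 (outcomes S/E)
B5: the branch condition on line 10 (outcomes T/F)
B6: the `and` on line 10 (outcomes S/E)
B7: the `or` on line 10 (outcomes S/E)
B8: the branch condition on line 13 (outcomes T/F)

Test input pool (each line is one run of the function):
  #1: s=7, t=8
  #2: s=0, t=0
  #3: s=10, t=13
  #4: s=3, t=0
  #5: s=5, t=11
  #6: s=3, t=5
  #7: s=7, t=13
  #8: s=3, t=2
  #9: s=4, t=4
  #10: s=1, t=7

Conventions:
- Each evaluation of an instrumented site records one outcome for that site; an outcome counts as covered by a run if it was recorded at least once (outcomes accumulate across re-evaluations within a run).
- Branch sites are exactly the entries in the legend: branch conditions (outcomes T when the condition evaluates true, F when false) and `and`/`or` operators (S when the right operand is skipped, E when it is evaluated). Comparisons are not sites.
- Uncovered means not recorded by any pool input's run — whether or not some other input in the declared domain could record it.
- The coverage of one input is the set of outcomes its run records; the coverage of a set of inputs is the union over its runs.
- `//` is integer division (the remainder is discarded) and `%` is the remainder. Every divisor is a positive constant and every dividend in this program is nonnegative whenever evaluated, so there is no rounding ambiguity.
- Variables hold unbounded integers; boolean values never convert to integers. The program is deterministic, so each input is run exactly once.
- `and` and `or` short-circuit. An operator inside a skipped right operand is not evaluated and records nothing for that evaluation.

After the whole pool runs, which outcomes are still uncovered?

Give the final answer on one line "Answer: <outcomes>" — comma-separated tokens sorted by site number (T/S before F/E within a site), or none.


#1 (s=7, t=8) -> covered: B1=T, B5=T, B6=E, B7=E, B8=T
#2 (s=0, t=0) -> covered: B1=F, B2=F, B3=F, B4=S, B5=F, B6=S, B8=T
#3 (s=10, t=13) -> covered: B1=T, B5=T, B6=E, B7=E, B8=T
#4 (s=3, t=0) -> covered: B1=F, B2=F, B3=T, B4=E, B5=T, B6=E, B7=E, B8=T
#5 (s=5, t=11) -> covered: B1=T, B5=T, B6=E, B7=E, B8=T
#6 (s=3, t=5) -> covered: B1=T, B5=T, B6=E, B7=E, B8=T
#7 (s=7, t=13) -> covered: B1=T, B5=T, B6=E, B7=E, B8=T
#8 (s=3, t=2) -> covered: B1=F, B2=T, B5=T, B6=E, B7=E, B8=T
#9 (s=4, t=4) -> covered: B1=T, B5=T, B6=E, B7=E, B8=T
#10 (s=1, t=7) -> covered: B1=T, B5=T, B6=E, B7=E, B8=T
union over the pool: B1=T, B1=F, B2=T, B2=F, B3=T, B3=F, B4=S, B4=E, B5=T, B5=F, B6=S, B6=E, B7=E, B8=T
uncovered (2 of 16): B7=S, B8=F
Answer: B7=S, B8=F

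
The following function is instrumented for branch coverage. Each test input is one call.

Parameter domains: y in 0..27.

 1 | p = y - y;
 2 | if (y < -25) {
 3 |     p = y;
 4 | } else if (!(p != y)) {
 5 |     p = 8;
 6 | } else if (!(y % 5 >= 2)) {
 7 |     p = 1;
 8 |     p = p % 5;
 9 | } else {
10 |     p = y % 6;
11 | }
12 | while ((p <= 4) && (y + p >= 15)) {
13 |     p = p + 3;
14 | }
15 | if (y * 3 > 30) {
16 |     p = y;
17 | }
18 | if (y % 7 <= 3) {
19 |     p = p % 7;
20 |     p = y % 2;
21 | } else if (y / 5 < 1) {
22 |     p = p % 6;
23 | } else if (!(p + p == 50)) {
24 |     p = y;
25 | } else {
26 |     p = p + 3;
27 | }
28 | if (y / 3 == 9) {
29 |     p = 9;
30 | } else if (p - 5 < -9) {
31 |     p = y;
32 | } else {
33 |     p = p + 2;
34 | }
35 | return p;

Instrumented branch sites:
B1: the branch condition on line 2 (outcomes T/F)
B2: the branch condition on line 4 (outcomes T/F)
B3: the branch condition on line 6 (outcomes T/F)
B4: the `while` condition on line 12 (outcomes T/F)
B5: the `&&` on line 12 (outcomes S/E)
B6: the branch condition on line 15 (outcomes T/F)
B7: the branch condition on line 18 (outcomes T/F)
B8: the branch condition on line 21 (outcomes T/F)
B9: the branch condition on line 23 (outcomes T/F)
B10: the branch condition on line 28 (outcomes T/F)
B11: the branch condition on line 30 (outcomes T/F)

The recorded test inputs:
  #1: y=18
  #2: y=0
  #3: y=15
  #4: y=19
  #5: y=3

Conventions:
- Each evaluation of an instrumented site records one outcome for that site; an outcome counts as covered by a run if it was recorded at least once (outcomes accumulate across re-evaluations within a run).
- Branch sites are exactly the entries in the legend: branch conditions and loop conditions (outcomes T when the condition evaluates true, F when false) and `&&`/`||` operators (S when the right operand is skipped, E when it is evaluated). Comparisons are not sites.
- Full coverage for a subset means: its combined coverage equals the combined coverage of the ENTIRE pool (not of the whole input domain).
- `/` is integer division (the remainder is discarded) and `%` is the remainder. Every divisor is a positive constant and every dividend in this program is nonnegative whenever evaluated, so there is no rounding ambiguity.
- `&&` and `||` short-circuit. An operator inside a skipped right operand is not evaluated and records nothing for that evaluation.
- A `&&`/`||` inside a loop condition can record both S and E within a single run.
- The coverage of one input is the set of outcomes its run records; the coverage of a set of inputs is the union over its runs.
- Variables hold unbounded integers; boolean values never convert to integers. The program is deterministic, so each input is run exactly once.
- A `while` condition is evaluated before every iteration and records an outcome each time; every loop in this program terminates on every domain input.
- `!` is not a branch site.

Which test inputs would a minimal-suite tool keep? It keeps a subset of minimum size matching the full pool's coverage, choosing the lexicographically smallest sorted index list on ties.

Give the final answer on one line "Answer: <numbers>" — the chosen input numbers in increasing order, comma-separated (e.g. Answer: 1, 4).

test 1 (y=18) fires B1->F, B2->F, B3->F, B5->E, B4->T, B5->E, B4->T, B5->S, B4->F, B6->T, B7->F, B8->F, B9->T, B10->F, ...; hits B1=F, B2=F, B3=F, B4=T, B4=F, B5=S, B5=E, B6=T, B7=F, B8=F, B9=T, B10=F, B11=F
test 2 (y=0) fires B1->F, B2->T, B5->S, B4->F, B6->F, B7->T, B10->F, B11->F; hits B1=F, B2=T, B4=F, B5=S, B6=F, B7=T, B10=F, B11=F
test 3 (y=15) fires B1->F, B2->F, B3->T, B5->E, B4->T, B5->E, B4->T, B5->S, B4->F, B6->T, B7->T, B10->F, B11->F; hits B1=F, B2=F, B3=T, B4=T, B4=F, B5=S, B5=E, B6=T, B7=T, B10=F, B11=F
test 4 (y=19) fires B1->F, B2->F, B3->F, B5->E, B4->T, B5->E, B4->T, B5->S, B4->F, B6->T, B7->F, B8->F, B9->T, B10->F, ...; hits B1=F, B2=F, B3=F, B4=T, B4=F, B5=S, B5=E, B6=T, B7=F, B8=F, B9=T, B10=F, B11=F
test 5 (y=3) fires B1->F, B2->F, B3->F, B5->E, B4->F, B6->F, B7->T, B10->F, B11->F; hits B1=F, B2=F, B3=F, B4=F, B5=E, B6=F, B7=T, B10=F, B11=F
pool-wide coverage (17 outcomes): B1=F, B2=T, B2=F, B3=T, B3=F, B4=T, B4=F, B5=S, B5=E, B6=T, B6=F, B7=T, B7=F, B8=F, B9=T, B10=F, B11=F
size 1 is not enough: best union over all size-1 subsets is 13/17
size 2 is not enough: best union over all size-2 subsets is 16/17
size 3: inputs {1, 2, 3} cover all 17 outcomes, and no lexicographically smaller subset of this size does

Answer: 1, 2, 3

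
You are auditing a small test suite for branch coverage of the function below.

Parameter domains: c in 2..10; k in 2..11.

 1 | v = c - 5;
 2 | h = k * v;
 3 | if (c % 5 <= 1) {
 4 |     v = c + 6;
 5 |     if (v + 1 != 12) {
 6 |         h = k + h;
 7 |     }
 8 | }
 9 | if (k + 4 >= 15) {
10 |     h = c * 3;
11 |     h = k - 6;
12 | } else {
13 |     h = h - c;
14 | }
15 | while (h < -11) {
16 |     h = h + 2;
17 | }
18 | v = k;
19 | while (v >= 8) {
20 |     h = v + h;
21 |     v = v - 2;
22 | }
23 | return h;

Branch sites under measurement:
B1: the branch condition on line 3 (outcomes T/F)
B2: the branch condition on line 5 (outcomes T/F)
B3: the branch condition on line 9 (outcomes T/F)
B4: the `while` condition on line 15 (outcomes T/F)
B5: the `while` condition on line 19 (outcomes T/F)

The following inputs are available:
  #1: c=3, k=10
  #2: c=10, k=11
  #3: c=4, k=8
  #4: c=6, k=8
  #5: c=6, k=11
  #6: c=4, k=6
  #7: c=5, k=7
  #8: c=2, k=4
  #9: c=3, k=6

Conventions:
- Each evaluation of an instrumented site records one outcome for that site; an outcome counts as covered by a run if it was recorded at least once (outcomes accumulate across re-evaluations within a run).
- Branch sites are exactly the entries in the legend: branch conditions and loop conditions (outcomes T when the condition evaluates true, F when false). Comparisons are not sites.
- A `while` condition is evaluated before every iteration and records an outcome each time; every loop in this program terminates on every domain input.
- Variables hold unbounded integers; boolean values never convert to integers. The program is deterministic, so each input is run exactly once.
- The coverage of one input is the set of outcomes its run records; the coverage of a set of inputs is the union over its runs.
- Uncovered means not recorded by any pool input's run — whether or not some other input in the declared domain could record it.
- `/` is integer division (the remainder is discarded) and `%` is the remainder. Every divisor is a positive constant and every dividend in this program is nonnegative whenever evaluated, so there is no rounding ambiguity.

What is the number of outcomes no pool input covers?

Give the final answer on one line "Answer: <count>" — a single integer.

input #1, c=3, k=10: events B1->F, B3->F, B4->T, B4->T, B4->T, B4->T, B4->T, B4->T, B4->F, B5->T, B5->T, B5->F; outcomes B1=F, B3=F, B4=T, B4=F, B5=T, B5=F
input #2, c=10, k=11: events B1->T, B2->T, B3->T, B4->F, B5->T, B5->T, B5->F; outcomes B1=T, B2=T, B3=T, B4=F, B5=T, B5=F
input #3, c=4, k=8: events B1->F, B3->F, B4->T, B4->F, B5->T, B5->F; outcomes B1=F, B3=F, B4=T, B4=F, B5=T, B5=F
input #4, c=6, k=8: events B1->T, B2->T, B3->F, B4->F, B5->T, B5->F; outcomes B1=T, B2=T, B3=F, B4=F, B5=T, B5=F
input #5, c=6, k=11: events B1->T, B2->T, B3->T, B4->F, B5->T, B5->T, B5->F; outcomes B1=T, B2=T, B3=T, B4=F, B5=T, B5=F
input #6, c=4, k=6: events B1->F, B3->F, B4->F, B5->F; outcomes B1=F, B3=F, B4=F, B5=F
input #7, c=5, k=7: events B1->T, B2->F, B3->F, B4->F, B5->F; outcomes B1=T, B2=F, B3=F, B4=F, B5=F
input #8, c=2, k=4: events B1->F, B3->F, B4->T, B4->T, B4->F, B5->F; outcomes B1=F, B3=F, B4=T, B4=F, B5=F
input #9, c=3, k=6: events B1->F, B3->F, B4->T, B4->T, B4->F, B5->F; outcomes B1=F, B3=F, B4=T, B4=F, B5=F
union over the pool: B1=T, B1=F, B2=T, B2=F, B3=T, B3=F, B4=T, B4=F, B5=T, B5=F
uncovered (0 of 10): none

Answer: 0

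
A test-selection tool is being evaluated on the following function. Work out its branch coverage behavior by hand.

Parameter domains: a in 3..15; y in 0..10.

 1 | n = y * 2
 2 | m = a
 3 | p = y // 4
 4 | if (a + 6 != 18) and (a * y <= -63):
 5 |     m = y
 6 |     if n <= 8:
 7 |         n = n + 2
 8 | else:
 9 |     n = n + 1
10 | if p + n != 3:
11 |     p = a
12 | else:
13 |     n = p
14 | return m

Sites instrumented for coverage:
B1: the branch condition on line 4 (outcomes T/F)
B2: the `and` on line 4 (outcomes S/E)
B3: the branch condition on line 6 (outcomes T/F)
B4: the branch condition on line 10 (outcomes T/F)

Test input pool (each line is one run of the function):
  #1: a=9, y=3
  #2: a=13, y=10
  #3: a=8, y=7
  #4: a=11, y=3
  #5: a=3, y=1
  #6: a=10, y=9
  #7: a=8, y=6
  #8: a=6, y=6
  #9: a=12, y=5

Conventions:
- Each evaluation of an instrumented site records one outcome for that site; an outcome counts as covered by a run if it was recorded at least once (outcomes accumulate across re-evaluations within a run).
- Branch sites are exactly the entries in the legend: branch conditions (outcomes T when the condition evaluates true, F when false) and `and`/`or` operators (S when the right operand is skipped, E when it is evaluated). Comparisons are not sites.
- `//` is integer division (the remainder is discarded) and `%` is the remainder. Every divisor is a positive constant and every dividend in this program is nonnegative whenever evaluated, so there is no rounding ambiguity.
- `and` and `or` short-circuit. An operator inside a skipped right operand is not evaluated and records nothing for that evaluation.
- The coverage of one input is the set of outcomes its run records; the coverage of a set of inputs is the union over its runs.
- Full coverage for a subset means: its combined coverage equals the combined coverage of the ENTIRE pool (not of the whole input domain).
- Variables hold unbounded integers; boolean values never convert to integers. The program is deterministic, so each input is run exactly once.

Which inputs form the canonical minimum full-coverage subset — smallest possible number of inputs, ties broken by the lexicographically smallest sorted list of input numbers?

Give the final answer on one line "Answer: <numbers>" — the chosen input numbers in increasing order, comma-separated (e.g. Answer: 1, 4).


#1 (a=9, y=3) -> covered: B1=F, B2=E, B4=T
#2 (a=13, y=10) -> covered: B1=F, B2=E, B4=T
#3 (a=8, y=7) -> covered: B1=F, B2=E, B4=T
#4 (a=11, y=3) -> covered: B1=F, B2=E, B4=T
#5 (a=3, y=1) -> covered: B1=F, B2=E, B4=F
#6 (a=10, y=9) -> covered: B1=F, B2=E, B4=T
#7 (a=8, y=6) -> covered: B1=F, B2=E, B4=T
#8 (a=6, y=6) -> covered: B1=F, B2=E, B4=T
#9 (a=12, y=5) -> covered: B1=F, B2=S, B4=T
pool-wide coverage (5 outcomes): B1=F, B2=S, B2=E, B4=T, B4=F
no size-1 subset reaches all 5 outcomes (best union: 3/5)
at size 2, {5, 9} reaches all 5 outcomes; every lexicographically earlier size-2 subset fails
Answer: 5, 9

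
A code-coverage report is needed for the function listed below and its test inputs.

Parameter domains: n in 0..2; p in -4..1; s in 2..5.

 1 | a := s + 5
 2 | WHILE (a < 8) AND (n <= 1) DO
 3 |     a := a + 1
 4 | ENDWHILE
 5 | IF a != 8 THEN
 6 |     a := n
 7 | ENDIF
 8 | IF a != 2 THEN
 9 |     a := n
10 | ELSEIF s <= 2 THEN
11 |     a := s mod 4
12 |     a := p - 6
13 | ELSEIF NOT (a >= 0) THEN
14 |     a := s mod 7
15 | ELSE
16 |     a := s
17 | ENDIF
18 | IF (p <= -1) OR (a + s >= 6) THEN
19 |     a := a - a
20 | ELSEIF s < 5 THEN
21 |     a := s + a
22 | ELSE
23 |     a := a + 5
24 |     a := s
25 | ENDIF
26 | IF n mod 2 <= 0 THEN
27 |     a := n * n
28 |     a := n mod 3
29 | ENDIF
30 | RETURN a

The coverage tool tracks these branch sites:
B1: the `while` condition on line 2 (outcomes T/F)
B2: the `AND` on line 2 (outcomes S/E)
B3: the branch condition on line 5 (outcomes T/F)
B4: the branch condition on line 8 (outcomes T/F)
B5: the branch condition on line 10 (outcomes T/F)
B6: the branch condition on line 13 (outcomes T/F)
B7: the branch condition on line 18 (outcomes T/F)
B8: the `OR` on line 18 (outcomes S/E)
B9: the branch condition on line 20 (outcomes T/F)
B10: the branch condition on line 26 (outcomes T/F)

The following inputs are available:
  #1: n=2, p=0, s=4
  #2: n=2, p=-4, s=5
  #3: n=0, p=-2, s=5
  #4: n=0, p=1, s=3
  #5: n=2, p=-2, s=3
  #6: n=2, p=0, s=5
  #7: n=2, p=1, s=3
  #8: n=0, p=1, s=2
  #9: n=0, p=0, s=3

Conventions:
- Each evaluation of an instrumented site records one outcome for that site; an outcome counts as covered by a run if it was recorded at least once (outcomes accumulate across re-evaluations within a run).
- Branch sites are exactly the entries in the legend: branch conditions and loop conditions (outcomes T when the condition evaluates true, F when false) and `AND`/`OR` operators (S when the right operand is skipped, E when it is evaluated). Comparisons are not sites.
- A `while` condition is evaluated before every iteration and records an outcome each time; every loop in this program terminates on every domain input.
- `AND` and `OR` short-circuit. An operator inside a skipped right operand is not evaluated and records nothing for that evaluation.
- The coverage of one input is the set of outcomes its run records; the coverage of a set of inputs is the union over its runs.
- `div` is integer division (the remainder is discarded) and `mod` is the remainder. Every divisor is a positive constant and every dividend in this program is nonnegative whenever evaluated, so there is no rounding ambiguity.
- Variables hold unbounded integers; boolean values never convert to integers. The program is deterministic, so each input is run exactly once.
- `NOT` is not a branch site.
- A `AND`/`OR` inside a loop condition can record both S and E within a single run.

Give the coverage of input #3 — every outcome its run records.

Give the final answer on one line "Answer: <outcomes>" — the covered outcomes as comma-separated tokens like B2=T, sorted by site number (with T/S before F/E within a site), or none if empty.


Event log for input #3 (n=0, p=-2, s=5):
  B2->S, B1->F, B3->T, B4->T, B8->S, B7->T, B10->T
as a set, this run covers: B1=F, B2=S, B3=T, B4=T, B7=T, B8=S, B10=T
Answer: B1=F, B2=S, B3=T, B4=T, B7=T, B8=S, B10=T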